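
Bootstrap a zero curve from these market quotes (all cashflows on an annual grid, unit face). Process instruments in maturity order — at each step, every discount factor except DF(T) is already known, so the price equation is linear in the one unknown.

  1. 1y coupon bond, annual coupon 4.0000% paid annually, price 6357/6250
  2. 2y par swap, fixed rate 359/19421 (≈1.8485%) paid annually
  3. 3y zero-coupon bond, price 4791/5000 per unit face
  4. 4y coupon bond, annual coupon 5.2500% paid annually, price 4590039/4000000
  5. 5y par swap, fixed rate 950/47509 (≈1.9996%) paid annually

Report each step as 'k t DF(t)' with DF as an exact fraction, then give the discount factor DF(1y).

step 1 [1y] bond c/1=1/25: DF=(6357/6250 − 1/25·(0))/(1+1/25) = 489/500 ≈ 0.978000
step 2 [2y] swap r/1=359/19421: DF=(1 − 359/19421·(0.978000))/(1+359/19421) = 9641/10000 ≈ 0.964100
step 3 [3y] zero: DF = P = 4791/5000 ≈ 0.958200
step 4 [4y] bond c/1=21/400: DF=(4590039/4000000 − 21/400·(0.978000+0.964100+0.958200))/(1+21/400) = 591/625 ≈ 0.945600
step 5 [5y] swap r/1=950/47509: DF=(1 − 950/47509·(0.978000+0.964100+0.958200+0.945600))/(1+950/47509) = 181/200 ≈ 0.905000

1 1 489/500
2 2 9641/10000
3 3 4791/5000
4 4 591/625
5 5 181/200
DF(1y) = 489/500 ≈ 0.978000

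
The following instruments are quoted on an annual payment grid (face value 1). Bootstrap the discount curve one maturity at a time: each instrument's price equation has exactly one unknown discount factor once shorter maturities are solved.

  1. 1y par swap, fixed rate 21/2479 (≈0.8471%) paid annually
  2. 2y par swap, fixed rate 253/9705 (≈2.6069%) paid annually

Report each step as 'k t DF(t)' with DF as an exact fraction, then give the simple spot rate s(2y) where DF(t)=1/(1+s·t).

step 1 [1y] swap r/1=21/2479: DF=(1 − 21/2479·(0))/(1+21/2479) = 2479/2500 ≈ 0.991600
step 2 [2y] swap r/1=253/9705: DF=(1 − 253/9705·(0.991600))/(1+253/9705) = 4747/5000 ≈ 0.949400

1 1 2479/2500
2 2 4747/5000
s(2y) = (1/(4747/5000) − 1)/(2) = 253/9494 ≈ 2.6648%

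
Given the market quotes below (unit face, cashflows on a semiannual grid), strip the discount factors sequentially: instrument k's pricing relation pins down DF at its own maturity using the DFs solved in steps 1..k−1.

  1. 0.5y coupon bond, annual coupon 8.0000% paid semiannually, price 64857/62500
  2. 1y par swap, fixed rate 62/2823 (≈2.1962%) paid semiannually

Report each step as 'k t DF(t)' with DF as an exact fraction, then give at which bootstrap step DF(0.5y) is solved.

1 1/2 4989/5000
2 1 9783/10000
DF(0.5y) is solved at step 1

step 1 [0.5y] bond c/2=1/25: DF=(64857/62500 − 1/25·(0))/(1+1/25) = 4989/5000 ≈ 0.997800
step 2 [1y] swap r/2=31/2823: DF=(1 − 31/2823·(0.997800))/(1+31/2823) = 9783/10000 ≈ 0.978300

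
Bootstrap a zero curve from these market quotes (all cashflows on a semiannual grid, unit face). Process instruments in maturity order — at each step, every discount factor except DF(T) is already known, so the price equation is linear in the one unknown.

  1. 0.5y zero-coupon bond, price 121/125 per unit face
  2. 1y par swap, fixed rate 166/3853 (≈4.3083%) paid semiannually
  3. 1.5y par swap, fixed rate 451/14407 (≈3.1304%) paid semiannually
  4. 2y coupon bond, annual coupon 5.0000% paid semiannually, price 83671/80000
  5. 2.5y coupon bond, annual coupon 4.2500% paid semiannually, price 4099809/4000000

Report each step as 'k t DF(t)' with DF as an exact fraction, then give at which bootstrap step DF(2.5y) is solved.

step 1 [0.5y] zero: DF = P = 121/125 ≈ 0.968000
step 2 [1y] swap r/2=83/3853: DF=(1 − 83/3853·(0.968000))/(1+83/3853) = 1917/2000 ≈ 0.958500
step 3 [1.5y] swap r/2=451/28814: DF=(1 − 451/28814·(0.968000+0.958500))/(1+451/28814) = 9549/10000 ≈ 0.954900
step 4 [2y] bond c/2=1/40: DF=(83671/80000 − 1/40·(0.968000+0.958500+0.954900))/(1+1/40) = 9501/10000 ≈ 0.950100
step 5 [2.5y] bond c/2=17/800: DF=(4099809/4000000 − 17/800·(0.968000+0.958500+0.954900+0.950100))/(1+17/800) = 9239/10000 ≈ 0.923900

1 1/2 121/125
2 1 1917/2000
3 3/2 9549/10000
4 2 9501/10000
5 5/2 9239/10000
DF(2.5y) is solved at step 5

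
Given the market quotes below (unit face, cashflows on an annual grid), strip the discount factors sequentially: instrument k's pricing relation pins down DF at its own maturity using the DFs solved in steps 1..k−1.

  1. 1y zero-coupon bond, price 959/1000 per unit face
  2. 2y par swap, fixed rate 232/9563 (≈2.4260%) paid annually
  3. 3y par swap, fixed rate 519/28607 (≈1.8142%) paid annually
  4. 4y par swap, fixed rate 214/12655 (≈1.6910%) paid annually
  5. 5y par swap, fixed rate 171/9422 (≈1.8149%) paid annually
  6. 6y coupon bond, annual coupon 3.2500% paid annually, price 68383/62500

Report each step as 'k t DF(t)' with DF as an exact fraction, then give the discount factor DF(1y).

step 1 [1y] zero: DF = P = 959/1000 ≈ 0.959000
step 2 [2y] swap r/1=232/9563: DF=(1 − 232/9563·(0.959000))/(1+232/9563) = 596/625 ≈ 0.953600
step 3 [3y] swap r/1=519/28607: DF=(1 − 519/28607·(0.959000+0.953600))/(1+519/28607) = 9481/10000 ≈ 0.948100
step 4 [4y] swap r/1=214/12655: DF=(1 − 214/12655·(0.959000+0.953600+0.948100))/(1+214/12655) = 4679/5000 ≈ 0.935800
step 5 [5y] swap r/1=171/9422: DF=(1 − 171/9422·(0.959000+0.953600+0.948100+0.935800))/(1+171/9422) = 1829/2000 ≈ 0.914500
step 6 [6y] bond c/1=13/400: DF=(68383/62500 − 13/400·(0.959000+0.953600+0.948100+0.935800+0.914500))/(1+13/400) = 4557/5000 ≈ 0.911400

1 1 959/1000
2 2 596/625
3 3 9481/10000
4 4 4679/5000
5 5 1829/2000
6 6 4557/5000
DF(1y) = 959/1000 ≈ 0.959000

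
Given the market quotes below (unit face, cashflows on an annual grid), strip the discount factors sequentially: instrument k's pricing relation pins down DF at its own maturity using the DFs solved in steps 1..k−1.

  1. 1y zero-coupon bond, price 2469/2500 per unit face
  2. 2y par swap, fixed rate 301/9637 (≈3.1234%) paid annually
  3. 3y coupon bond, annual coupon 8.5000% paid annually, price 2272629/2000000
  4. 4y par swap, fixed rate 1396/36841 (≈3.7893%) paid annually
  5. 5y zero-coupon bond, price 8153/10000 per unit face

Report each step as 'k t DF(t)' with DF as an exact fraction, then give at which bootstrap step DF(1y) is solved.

1 1 2469/2500
2 2 4699/5000
3 3 8963/10000
4 4 2151/2500
5 5 8153/10000
DF(1y) is solved at step 1

step 1 [1y] zero: DF = P = 2469/2500 ≈ 0.987600
step 2 [2y] swap r/1=301/9637: DF=(1 − 301/9637·(0.987600))/(1+301/9637) = 4699/5000 ≈ 0.939800
step 3 [3y] bond c/1=17/200: DF=(2272629/2000000 − 17/200·(0.987600+0.939800))/(1+17/200) = 8963/10000 ≈ 0.896300
step 4 [4y] swap r/1=1396/36841: DF=(1 − 1396/36841·(0.987600+0.939800+0.896300))/(1+1396/36841) = 2151/2500 ≈ 0.860400
step 5 [5y] zero: DF = P = 8153/10000 ≈ 0.815300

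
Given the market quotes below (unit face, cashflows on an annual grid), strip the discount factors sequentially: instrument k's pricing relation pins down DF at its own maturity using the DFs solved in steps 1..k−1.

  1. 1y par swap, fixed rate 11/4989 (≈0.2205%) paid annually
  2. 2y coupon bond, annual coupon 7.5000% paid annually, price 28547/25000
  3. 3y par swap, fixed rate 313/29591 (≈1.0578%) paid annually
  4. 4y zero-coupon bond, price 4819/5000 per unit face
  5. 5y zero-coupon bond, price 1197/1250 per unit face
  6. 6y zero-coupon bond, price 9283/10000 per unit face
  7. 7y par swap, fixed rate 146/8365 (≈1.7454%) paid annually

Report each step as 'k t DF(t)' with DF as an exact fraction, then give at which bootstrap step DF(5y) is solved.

step 1 [1y] swap r/1=11/4989: DF=(1 − 11/4989·(0))/(1+11/4989) = 4989/5000 ≈ 0.997800
step 2 [2y] bond c/1=3/40: DF=(28547/25000 − 3/40·(0.997800))/(1+3/40) = 4963/5000 ≈ 0.992600
step 3 [3y] swap r/1=313/29591: DF=(1 − 313/29591·(0.997800+0.992600))/(1+313/29591) = 9687/10000 ≈ 0.968700
step 4 [4y] zero: DF = P = 4819/5000 ≈ 0.963800
step 5 [5y] zero: DF = P = 1197/1250 ≈ 0.957600
step 6 [6y] zero: DF = P = 9283/10000 ≈ 0.928300
step 7 [7y] swap r/1=146/8365: DF=(1 − 146/8365·(0.997800+0.992600+0.968700+0.963800+0.957600+0.928300))/(1+146/8365) = 552/625 ≈ 0.883200

1 1 4989/5000
2 2 4963/5000
3 3 9687/10000
4 4 4819/5000
5 5 1197/1250
6 6 9283/10000
7 7 552/625
DF(5y) is solved at step 5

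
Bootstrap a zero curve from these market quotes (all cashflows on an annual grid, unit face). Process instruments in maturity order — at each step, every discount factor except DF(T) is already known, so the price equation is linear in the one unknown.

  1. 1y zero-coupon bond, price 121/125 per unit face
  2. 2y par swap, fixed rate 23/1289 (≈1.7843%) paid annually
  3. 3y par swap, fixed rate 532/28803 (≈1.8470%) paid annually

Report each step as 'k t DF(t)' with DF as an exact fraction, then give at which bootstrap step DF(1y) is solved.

step 1 [1y] zero: DF = P = 121/125 ≈ 0.968000
step 2 [2y] swap r/1=23/1289: DF=(1 − 23/1289·(0.968000))/(1+23/1289) = 1931/2000 ≈ 0.965500
step 3 [3y] swap r/1=532/28803: DF=(1 − 532/28803·(0.968000+0.965500))/(1+532/28803) = 2367/2500 ≈ 0.946800

1 1 121/125
2 2 1931/2000
3 3 2367/2500
DF(1y) is solved at step 1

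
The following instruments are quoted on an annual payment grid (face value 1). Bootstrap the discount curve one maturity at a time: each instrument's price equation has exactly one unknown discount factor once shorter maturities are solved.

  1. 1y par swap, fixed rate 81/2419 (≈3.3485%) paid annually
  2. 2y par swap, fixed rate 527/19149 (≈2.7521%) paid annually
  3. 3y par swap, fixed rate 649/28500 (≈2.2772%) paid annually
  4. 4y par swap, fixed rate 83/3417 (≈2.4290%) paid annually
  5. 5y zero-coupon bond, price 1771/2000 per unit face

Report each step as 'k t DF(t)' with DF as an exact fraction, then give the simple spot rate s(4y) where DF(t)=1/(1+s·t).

step 1 [1y] swap r/1=81/2419: DF=(1 − 81/2419·(0))/(1+81/2419) = 2419/2500 ≈ 0.967600
step 2 [2y] swap r/1=527/19149: DF=(1 − 527/19149·(0.967600))/(1+527/19149) = 9473/10000 ≈ 0.947300
step 3 [3y] swap r/1=649/28500: DF=(1 − 649/28500·(0.967600+0.947300))/(1+649/28500) = 9351/10000 ≈ 0.935100
step 4 [4y] swap r/1=83/3417: DF=(1 − 83/3417·(0.967600+0.947300+0.935100))/(1+83/3417) = 9087/10000 ≈ 0.908700
step 5 [5y] zero: DF = P = 1771/2000 ≈ 0.885500

1 1 2419/2500
2 2 9473/10000
3 3 9351/10000
4 4 9087/10000
5 5 1771/2000
s(4y) = (1/(9087/10000) − 1)/(4) = 913/36348 ≈ 2.5118%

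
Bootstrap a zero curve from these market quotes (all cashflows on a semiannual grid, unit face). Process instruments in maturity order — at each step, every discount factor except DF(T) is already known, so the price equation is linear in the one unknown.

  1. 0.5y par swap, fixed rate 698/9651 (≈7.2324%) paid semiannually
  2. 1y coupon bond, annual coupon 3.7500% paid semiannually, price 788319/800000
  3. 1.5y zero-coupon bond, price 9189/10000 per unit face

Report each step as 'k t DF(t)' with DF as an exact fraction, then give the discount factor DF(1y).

step 1 [0.5y] swap r/2=349/9651: DF=(1 − 349/9651·(0))/(1+349/9651) = 9651/10000 ≈ 0.965100
step 2 [1y] bond c/2=3/160: DF=(788319/800000 − 3/160·(0.965100))/(1+3/160) = 1899/2000 ≈ 0.949500
step 3 [1.5y] zero: DF = P = 9189/10000 ≈ 0.918900

1 1/2 9651/10000
2 1 1899/2000
3 3/2 9189/10000
DF(1y) = 1899/2000 ≈ 0.949500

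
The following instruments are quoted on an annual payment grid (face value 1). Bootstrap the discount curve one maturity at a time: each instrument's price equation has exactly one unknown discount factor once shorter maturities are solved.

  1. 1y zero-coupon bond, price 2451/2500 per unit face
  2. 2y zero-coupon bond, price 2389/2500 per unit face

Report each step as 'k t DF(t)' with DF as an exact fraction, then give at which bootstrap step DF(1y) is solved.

step 1 [1y] zero: DF = P = 2451/2500 ≈ 0.980400
step 2 [2y] zero: DF = P = 2389/2500 ≈ 0.955600

1 1 2451/2500
2 2 2389/2500
DF(1y) is solved at step 1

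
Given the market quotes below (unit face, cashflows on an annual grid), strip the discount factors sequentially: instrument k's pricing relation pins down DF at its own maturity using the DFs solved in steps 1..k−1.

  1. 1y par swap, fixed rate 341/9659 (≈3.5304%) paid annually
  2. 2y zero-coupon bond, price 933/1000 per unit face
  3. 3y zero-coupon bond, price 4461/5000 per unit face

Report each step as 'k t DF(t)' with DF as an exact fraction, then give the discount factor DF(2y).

step 1 [1y] swap r/1=341/9659: DF=(1 − 341/9659·(0))/(1+341/9659) = 9659/10000 ≈ 0.965900
step 2 [2y] zero: DF = P = 933/1000 ≈ 0.933000
step 3 [3y] zero: DF = P = 4461/5000 ≈ 0.892200

1 1 9659/10000
2 2 933/1000
3 3 4461/5000
DF(2y) = 933/1000 ≈ 0.933000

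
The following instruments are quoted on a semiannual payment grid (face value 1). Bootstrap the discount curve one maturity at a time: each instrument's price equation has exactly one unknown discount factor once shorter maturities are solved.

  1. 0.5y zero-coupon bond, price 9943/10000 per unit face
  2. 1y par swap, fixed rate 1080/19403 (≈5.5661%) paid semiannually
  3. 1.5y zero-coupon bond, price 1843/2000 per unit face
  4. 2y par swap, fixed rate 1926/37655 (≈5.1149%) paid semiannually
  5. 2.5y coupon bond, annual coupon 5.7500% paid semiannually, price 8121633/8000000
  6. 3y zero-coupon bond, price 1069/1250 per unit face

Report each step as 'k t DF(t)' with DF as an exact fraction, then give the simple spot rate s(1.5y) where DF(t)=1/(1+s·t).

step 1 [0.5y] zero: DF = P = 9943/10000 ≈ 0.994300
step 2 [1y] swap r/2=540/19403: DF=(1 − 540/19403·(0.994300))/(1+540/19403) = 473/500 ≈ 0.946000
step 3 [1.5y] zero: DF = P = 1843/2000 ≈ 0.921500
step 4 [2y] swap r/2=963/37655: DF=(1 − 963/37655·(0.994300+0.946000+0.921500))/(1+963/37655) = 9037/10000 ≈ 0.903700
step 5 [2.5y] bond c/2=23/800: DF=(8121633/8000000 − 23/800·(0.994300+0.946000+0.921500+0.903700))/(1+23/800) = 551/625 ≈ 0.881600
step 6 [3y] zero: DF = P = 1069/1250 ≈ 0.855200

1 1/2 9943/10000
2 1 473/500
3 3/2 1843/2000
4 2 9037/10000
5 5/2 551/625
6 3 1069/1250
s(1.5y) = (1/(1843/2000) − 1)/(3/2) = 314/5529 ≈ 5.6791%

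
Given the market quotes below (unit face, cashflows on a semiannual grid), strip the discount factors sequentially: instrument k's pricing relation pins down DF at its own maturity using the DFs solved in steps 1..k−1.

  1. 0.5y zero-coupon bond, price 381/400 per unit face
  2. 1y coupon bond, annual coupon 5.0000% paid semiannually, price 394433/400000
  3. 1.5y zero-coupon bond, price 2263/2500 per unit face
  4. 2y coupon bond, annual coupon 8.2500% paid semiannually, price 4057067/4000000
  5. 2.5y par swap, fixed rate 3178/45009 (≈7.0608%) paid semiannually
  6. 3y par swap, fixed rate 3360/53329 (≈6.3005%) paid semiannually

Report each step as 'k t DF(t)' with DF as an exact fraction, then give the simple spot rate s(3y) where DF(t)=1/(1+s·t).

1 1/2 381/400
2 1 2347/2500
3 3/2 2263/2500
4 2 8633/10000
5 5/2 8411/10000
6 3 104/125
s(3y) = (1/(104/125) − 1)/(3) = 7/104 ≈ 6.7308%

step 1 [0.5y] zero: DF = P = 381/400 ≈ 0.952500
step 2 [1y] bond c/2=1/40: DF=(394433/400000 − 1/40·(0.952500))/(1+1/40) = 2347/2500 ≈ 0.938800
step 3 [1.5y] zero: DF = P = 2263/2500 ≈ 0.905200
step 4 [2y] bond c/2=33/800: DF=(4057067/4000000 − 33/800·(0.952500+0.938800+0.905200))/(1+33/800) = 8633/10000 ≈ 0.863300
step 5 [2.5y] swap r/2=1589/45009: DF=(1 − 1589/45009·(0.952500+0.938800+0.905200+0.863300))/(1+1589/45009) = 8411/10000 ≈ 0.841100
step 6 [3y] swap r/2=1680/53329: DF=(1 − 1680/53329·(0.952500+0.938800+0.905200+0.863300+0.841100))/(1+1680/53329) = 104/125 ≈ 0.832000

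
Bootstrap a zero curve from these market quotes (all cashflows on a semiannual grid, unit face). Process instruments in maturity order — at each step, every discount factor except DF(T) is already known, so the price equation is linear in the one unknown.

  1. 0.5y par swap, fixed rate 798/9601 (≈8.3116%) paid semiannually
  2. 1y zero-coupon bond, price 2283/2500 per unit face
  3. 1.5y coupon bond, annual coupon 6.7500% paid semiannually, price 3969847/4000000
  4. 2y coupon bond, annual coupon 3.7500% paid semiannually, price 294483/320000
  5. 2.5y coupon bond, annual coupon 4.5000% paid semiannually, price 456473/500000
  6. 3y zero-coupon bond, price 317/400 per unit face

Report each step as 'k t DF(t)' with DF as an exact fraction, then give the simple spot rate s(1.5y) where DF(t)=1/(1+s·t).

1 1/2 9601/10000
2 1 2283/2500
3 3/2 8989/10000
4 2 8523/10000
5 5/2 8131/10000
6 3 317/400
s(1.5y) = (1/(8989/10000) − 1)/(3/2) = 674/8989 ≈ 7.4981%

step 1 [0.5y] swap r/2=399/9601: DF=(1 − 399/9601·(0))/(1+399/9601) = 9601/10000 ≈ 0.960100
step 2 [1y] zero: DF = P = 2283/2500 ≈ 0.913200
step 3 [1.5y] bond c/2=27/800: DF=(3969847/4000000 − 27/800·(0.960100+0.913200))/(1+27/800) = 8989/10000 ≈ 0.898900
step 4 [2y] bond c/2=3/160: DF=(294483/320000 − 3/160·(0.960100+0.913200+0.898900))/(1+3/160) = 8523/10000 ≈ 0.852300
step 5 [2.5y] bond c/2=9/400: DF=(456473/500000 − 9/400·(0.960100+0.913200+0.898900+0.852300))/(1+9/400) = 8131/10000 ≈ 0.813100
step 6 [3y] zero: DF = P = 317/400 ≈ 0.792500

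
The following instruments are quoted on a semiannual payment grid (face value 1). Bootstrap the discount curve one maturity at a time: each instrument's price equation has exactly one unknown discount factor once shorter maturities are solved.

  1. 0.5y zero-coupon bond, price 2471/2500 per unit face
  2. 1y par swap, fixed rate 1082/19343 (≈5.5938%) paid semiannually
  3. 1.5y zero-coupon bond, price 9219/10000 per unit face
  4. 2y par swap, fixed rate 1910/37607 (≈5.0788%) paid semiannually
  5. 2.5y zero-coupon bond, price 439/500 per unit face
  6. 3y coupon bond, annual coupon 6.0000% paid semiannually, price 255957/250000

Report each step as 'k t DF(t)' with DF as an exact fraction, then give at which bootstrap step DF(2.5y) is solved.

step 1 [0.5y] zero: DF = P = 2471/2500 ≈ 0.988400
step 2 [1y] swap r/2=541/19343: DF=(1 − 541/19343·(0.988400))/(1+541/19343) = 9459/10000 ≈ 0.945900
step 3 [1.5y] zero: DF = P = 9219/10000 ≈ 0.921900
step 4 [2y] swap r/2=955/37607: DF=(1 − 955/37607·(0.988400+0.945900+0.921900))/(1+955/37607) = 1809/2000 ≈ 0.904500
step 5 [2.5y] zero: DF = P = 439/500 ≈ 0.878000
step 6 [3y] bond c/2=3/100: DF=(255957/250000 − 3/100·(0.988400+0.945900+0.921900+0.904500+0.878000))/(1+3/100) = 8589/10000 ≈ 0.858900

1 1/2 2471/2500
2 1 9459/10000
3 3/2 9219/10000
4 2 1809/2000
5 5/2 439/500
6 3 8589/10000
DF(2.5y) is solved at step 5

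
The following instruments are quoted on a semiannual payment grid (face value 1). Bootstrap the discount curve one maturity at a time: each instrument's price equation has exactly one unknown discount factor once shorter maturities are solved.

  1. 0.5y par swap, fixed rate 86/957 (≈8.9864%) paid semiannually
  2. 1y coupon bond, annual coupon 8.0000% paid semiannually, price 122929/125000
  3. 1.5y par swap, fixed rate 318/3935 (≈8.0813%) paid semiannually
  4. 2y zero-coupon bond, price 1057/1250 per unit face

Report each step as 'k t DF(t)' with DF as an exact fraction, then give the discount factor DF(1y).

1 1/2 957/1000
2 1 568/625
3 3/2 8887/10000
4 2 1057/1250
DF(1y) = 568/625 ≈ 0.908800

step 1 [0.5y] swap r/2=43/957: DF=(1 − 43/957·(0))/(1+43/957) = 957/1000 ≈ 0.957000
step 2 [1y] bond c/2=1/25: DF=(122929/125000 − 1/25·(0.957000))/(1+1/25) = 568/625 ≈ 0.908800
step 3 [1.5y] swap r/2=159/3935: DF=(1 − 159/3935·(0.957000+0.908800))/(1+159/3935) = 8887/10000 ≈ 0.888700
step 4 [2y] zero: DF = P = 1057/1250 ≈ 0.845600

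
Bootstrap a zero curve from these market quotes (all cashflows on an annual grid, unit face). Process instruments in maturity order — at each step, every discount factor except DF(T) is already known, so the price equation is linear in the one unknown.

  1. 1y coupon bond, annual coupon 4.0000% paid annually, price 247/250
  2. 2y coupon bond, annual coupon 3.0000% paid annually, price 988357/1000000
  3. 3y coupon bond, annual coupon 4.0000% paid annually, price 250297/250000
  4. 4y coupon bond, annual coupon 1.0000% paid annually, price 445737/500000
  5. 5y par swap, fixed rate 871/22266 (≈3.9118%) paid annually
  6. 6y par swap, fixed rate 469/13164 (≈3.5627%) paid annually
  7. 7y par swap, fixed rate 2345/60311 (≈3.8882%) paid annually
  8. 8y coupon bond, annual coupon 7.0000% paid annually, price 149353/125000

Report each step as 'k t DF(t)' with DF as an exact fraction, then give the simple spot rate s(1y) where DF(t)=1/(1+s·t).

1 1 19/20
2 2 9319/10000
3 3 8903/10000
4 4 1069/1250
5 5 4129/5000
6 6 2031/2500
7 7 1531/2000
8 8 7221/10000
s(1y) = (1/(19/20) − 1)/(1) = 1/19 ≈ 5.2632%

step 1 [1y] bond c/1=1/25: DF=(247/250 − 1/25·(0))/(1+1/25) = 19/20 ≈ 0.950000
step 2 [2y] bond c/1=3/100: DF=(988357/1000000 − 3/100·(0.950000))/(1+3/100) = 9319/10000 ≈ 0.931900
step 3 [3y] bond c/1=1/25: DF=(250297/250000 − 1/25·(0.950000+0.931900))/(1+1/25) = 8903/10000 ≈ 0.890300
step 4 [4y] bond c/1=1/100: DF=(445737/500000 − 1/100·(0.950000+0.931900+0.890300))/(1+1/100) = 1069/1250 ≈ 0.855200
step 5 [5y] swap r/1=871/22266: DF=(1 − 871/22266·(0.950000+0.931900+0.890300+0.855200))/(1+871/22266) = 4129/5000 ≈ 0.825800
step 6 [6y] swap r/1=469/13164: DF=(1 − 469/13164·(0.950000+0.931900+0.890300+0.855200+0.825800))/(1+469/13164) = 2031/2500 ≈ 0.812400
step 7 [7y] swap r/1=2345/60311: DF=(1 − 2345/60311·(0.950000+0.931900+0.890300+0.855200+0.825800+0.812400))/(1+2345/60311) = 1531/2000 ≈ 0.765500
step 8 [8y] bond c/1=7/100: DF=(149353/125000 − 7/100·(0.950000+0.931900+0.890300+0.855200+0.825800+0.812400+0.765500))/(1+7/100) = 7221/10000 ≈ 0.722100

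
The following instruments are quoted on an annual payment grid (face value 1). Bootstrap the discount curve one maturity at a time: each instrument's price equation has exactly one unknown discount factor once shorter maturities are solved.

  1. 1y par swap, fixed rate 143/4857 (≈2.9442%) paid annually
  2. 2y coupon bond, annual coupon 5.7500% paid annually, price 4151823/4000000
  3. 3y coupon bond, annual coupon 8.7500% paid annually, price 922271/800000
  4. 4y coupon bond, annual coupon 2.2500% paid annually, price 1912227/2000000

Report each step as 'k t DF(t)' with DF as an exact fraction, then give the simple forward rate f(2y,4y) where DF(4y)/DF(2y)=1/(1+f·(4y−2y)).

step 1 [1y] swap r/1=143/4857: DF=(1 − 143/4857·(0))/(1+143/4857) = 4857/5000 ≈ 0.971400
step 2 [2y] bond c/1=23/400: DF=(4151823/4000000 − 23/400·(0.971400))/(1+23/400) = 9287/10000 ≈ 0.928700
step 3 [3y] bond c/1=7/80: DF=(922271/800000 − 7/80·(0.971400+0.928700))/(1+7/80) = 567/625 ≈ 0.907200
step 4 [4y] bond c/1=9/400: DF=(1912227/2000000 − 9/400·(0.971400+0.928700+0.907200))/(1+9/400) = 8733/10000 ≈ 0.873300

1 1 4857/5000
2 2 9287/10000
3 3 567/625
4 4 8733/10000
f(2y,4y) = ((9287/10000)/(8733/10000) − 1)/(2) = 277/8733 ≈ 3.1719%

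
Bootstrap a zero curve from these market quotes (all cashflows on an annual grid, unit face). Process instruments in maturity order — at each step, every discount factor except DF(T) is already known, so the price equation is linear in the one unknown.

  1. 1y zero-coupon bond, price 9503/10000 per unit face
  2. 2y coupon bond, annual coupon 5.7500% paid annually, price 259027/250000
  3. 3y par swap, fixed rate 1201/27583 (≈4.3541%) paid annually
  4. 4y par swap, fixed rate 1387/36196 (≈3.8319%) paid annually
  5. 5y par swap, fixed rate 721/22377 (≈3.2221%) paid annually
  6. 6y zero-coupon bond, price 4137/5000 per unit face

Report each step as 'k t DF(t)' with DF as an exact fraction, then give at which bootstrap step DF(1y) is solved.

step 1 [1y] zero: DF = P = 9503/10000 ≈ 0.950300
step 2 [2y] bond c/1=23/400: DF=(259027/250000 − 23/400·(0.950300))/(1+23/400) = 9281/10000 ≈ 0.928100
step 3 [3y] swap r/1=1201/27583: DF=(1 − 1201/27583·(0.950300+0.928100))/(1+1201/27583) = 8799/10000 ≈ 0.879900
step 4 [4y] swap r/1=1387/36196: DF=(1 − 1387/36196·(0.950300+0.928100+0.879900))/(1+1387/36196) = 8613/10000 ≈ 0.861300
step 5 [5y] swap r/1=721/22377: DF=(1 − 721/22377·(0.950300+0.928100+0.879900+0.861300))/(1+721/22377) = 4279/5000 ≈ 0.855800
step 6 [6y] zero: DF = P = 4137/5000 ≈ 0.827400

1 1 9503/10000
2 2 9281/10000
3 3 8799/10000
4 4 8613/10000
5 5 4279/5000
6 6 4137/5000
DF(1y) is solved at step 1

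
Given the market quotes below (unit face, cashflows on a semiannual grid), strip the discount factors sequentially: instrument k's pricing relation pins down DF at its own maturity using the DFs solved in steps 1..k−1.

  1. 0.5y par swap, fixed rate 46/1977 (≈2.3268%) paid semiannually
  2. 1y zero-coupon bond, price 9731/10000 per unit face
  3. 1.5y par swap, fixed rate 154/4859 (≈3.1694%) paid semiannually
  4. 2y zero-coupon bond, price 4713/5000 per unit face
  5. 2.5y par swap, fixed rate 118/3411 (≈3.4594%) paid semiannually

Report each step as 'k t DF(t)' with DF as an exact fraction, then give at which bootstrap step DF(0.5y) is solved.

step 1 [0.5y] swap r/2=23/1977: DF=(1 − 23/1977·(0))/(1+23/1977) = 1977/2000 ≈ 0.988500
step 2 [1y] zero: DF = P = 9731/10000 ≈ 0.973100
step 3 [1.5y] swap r/2=77/4859: DF=(1 − 77/4859·(0.988500+0.973100))/(1+77/4859) = 4769/5000 ≈ 0.953800
step 4 [2y] zero: DF = P = 4713/5000 ≈ 0.942600
step 5 [2.5y] swap r/2=59/3411: DF=(1 − 59/3411·(0.988500+0.973100+0.953800+0.942600))/(1+59/3411) = 4587/5000 ≈ 0.917400

1 1/2 1977/2000
2 1 9731/10000
3 3/2 4769/5000
4 2 4713/5000
5 5/2 4587/5000
DF(0.5y) is solved at step 1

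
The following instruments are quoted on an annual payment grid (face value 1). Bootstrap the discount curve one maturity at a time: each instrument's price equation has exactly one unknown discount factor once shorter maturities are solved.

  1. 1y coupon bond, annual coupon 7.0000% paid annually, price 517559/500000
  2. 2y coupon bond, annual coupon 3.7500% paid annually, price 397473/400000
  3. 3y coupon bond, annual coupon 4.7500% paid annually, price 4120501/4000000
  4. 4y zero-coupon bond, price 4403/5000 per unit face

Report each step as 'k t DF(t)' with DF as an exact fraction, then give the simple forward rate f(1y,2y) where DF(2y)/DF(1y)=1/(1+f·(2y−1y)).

step 1 [1y] bond c/1=7/100: DF=(517559/500000 − 7/100·(0))/(1+7/100) = 4837/5000 ≈ 0.967400
step 2 [2y] bond c/1=3/80: DF=(397473/400000 − 3/80·(0.967400))/(1+3/80) = 2307/2500 ≈ 0.922800
step 3 [3y] bond c/1=19/400: DF=(4120501/4000000 − 19/400·(0.967400+0.922800))/(1+19/400) = 8977/10000 ≈ 0.897700
step 4 [4y] zero: DF = P = 4403/5000 ≈ 0.880600

1 1 4837/5000
2 2 2307/2500
3 3 8977/10000
4 4 4403/5000
f(1y,2y) = ((4837/5000)/(2307/2500) − 1)/(1) = 223/4614 ≈ 4.8331%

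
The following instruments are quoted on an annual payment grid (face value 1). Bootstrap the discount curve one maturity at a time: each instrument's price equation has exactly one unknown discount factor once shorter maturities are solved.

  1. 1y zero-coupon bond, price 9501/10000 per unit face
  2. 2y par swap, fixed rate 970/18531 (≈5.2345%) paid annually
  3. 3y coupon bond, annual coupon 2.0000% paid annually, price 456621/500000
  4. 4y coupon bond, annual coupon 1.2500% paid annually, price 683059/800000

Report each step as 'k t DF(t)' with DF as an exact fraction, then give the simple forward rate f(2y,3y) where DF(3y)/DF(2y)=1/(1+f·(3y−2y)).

step 1 [1y] zero: DF = P = 9501/10000 ≈ 0.950100
step 2 [2y] swap r/1=970/18531: DF=(1 − 970/18531·(0.950100))/(1+970/18531) = 903/1000 ≈ 0.903000
step 3 [3y] bond c/1=1/50: DF=(456621/500000 − 1/50·(0.950100+0.903000))/(1+1/50) = 859/1000 ≈ 0.859000
step 4 [4y] bond c/1=1/80: DF=(683059/800000 − 1/80·(0.950100+0.903000+0.859000))/(1+1/80) = 4049/5000 ≈ 0.809800

1 1 9501/10000
2 2 903/1000
3 3 859/1000
4 4 4049/5000
f(2y,3y) = ((903/1000)/(859/1000) − 1)/(1) = 44/859 ≈ 5.1222%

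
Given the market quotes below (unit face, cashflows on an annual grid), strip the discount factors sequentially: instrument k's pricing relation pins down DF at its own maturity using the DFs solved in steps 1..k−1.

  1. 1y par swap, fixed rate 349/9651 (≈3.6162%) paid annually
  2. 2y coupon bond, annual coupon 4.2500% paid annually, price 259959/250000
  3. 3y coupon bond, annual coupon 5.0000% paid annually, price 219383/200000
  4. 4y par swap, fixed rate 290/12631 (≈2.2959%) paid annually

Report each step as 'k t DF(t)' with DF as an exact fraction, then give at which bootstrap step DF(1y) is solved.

step 1 [1y] swap r/1=349/9651: DF=(1 − 349/9651·(0))/(1+349/9651) = 9651/10000 ≈ 0.965100
step 2 [2y] bond c/1=17/400: DF=(259959/250000 − 17/400·(0.965100))/(1+17/400) = 9581/10000 ≈ 0.958100
step 3 [3y] bond c/1=1/20: DF=(219383/200000 − 1/20·(0.965100+0.958100))/(1+1/20) = 9531/10000 ≈ 0.953100
step 4 [4y] swap r/1=290/12631: DF=(1 − 290/12631·(0.965100+0.958100+0.953100))/(1+290/12631) = 913/1000 ≈ 0.913000

1 1 9651/10000
2 2 9581/10000
3 3 9531/10000
4 4 913/1000
DF(1y) is solved at step 1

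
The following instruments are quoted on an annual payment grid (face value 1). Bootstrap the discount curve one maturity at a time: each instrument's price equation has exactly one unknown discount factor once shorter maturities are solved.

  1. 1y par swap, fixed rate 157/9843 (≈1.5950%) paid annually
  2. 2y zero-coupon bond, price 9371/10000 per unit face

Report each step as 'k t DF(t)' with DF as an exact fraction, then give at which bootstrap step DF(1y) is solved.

step 1 [1y] swap r/1=157/9843: DF=(1 − 157/9843·(0))/(1+157/9843) = 9843/10000 ≈ 0.984300
step 2 [2y] zero: DF = P = 9371/10000 ≈ 0.937100

1 1 9843/10000
2 2 9371/10000
DF(1y) is solved at step 1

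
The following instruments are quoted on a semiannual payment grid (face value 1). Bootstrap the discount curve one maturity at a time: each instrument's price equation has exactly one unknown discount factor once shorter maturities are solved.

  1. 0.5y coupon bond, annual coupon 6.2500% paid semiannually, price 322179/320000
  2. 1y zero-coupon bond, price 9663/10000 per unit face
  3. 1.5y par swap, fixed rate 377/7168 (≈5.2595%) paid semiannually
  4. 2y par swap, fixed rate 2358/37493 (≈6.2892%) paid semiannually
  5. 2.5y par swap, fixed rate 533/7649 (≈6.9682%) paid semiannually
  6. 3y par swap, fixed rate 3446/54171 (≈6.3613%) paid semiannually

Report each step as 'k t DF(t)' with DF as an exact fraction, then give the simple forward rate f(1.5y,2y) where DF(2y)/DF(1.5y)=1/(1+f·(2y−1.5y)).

1 1/2 9763/10000
2 1 9663/10000
3 3/2 4623/5000
4 2 8821/10000
5 5/2 8401/10000
6 3 8277/10000
f(1.5y,2y) = ((4623/5000)/(8821/10000) − 1)/(1/2) = 850/8821 ≈ 9.6361%

step 1 [0.5y] bond c/2=1/32: DF=(322179/320000 − 1/32·(0))/(1+1/32) = 9763/10000 ≈ 0.976300
step 2 [1y] zero: DF = P = 9663/10000 ≈ 0.966300
step 3 [1.5y] swap r/2=377/14336: DF=(1 − 377/14336·(0.976300+0.966300))/(1+377/14336) = 4623/5000 ≈ 0.924600
step 4 [2y] swap r/2=1179/37493: DF=(1 − 1179/37493·(0.976300+0.966300+0.924600))/(1+1179/37493) = 8821/10000 ≈ 0.882100
step 5 [2.5y] swap r/2=533/15298: DF=(1 − 533/15298·(0.976300+0.966300+0.924600+0.882100))/(1+533/15298) = 8401/10000 ≈ 0.840100
step 6 [3y] swap r/2=1723/54171: DF=(1 − 1723/54171·(0.976300+0.966300+0.924600+0.882100+0.840100))/(1+1723/54171) = 8277/10000 ≈ 0.827700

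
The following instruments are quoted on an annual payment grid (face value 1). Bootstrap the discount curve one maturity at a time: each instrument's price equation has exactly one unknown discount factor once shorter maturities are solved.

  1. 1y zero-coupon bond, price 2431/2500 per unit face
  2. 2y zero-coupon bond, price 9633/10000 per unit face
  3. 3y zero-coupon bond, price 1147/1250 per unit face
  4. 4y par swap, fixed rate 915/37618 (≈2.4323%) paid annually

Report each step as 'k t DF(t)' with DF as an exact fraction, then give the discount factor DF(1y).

step 1 [1y] zero: DF = P = 2431/2500 ≈ 0.972400
step 2 [2y] zero: DF = P = 9633/10000 ≈ 0.963300
step 3 [3y] zero: DF = P = 1147/1250 ≈ 0.917600
step 4 [4y] swap r/1=915/37618: DF=(1 − 915/37618·(0.972400+0.963300+0.917600))/(1+915/37618) = 1817/2000 ≈ 0.908500

1 1 2431/2500
2 2 9633/10000
3 3 1147/1250
4 4 1817/2000
DF(1y) = 2431/2500 ≈ 0.972400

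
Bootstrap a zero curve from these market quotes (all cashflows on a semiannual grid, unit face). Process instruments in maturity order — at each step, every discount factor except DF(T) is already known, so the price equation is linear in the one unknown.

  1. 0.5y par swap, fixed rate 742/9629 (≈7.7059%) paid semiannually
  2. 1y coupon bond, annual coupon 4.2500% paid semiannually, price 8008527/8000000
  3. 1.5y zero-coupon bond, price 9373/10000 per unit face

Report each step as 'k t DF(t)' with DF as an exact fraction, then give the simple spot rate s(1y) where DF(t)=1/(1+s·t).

1 1/2 9629/10000
2 1 4801/5000
3 3/2 9373/10000
s(1y) = (1/(4801/5000) − 1)/(1) = 199/4801 ≈ 4.1450%

step 1 [0.5y] swap r/2=371/9629: DF=(1 − 371/9629·(0))/(1+371/9629) = 9629/10000 ≈ 0.962900
step 2 [1y] bond c/2=17/800: DF=(8008527/8000000 − 17/800·(0.962900))/(1+17/800) = 4801/5000 ≈ 0.960200
step 3 [1.5y] zero: DF = P = 9373/10000 ≈ 0.937300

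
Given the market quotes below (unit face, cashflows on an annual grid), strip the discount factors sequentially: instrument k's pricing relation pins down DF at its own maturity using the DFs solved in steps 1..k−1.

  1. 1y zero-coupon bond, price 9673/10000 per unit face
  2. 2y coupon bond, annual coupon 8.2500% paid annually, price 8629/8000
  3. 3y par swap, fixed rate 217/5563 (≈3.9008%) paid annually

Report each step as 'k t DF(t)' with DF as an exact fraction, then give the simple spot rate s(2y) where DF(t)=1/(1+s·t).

1 1 9673/10000
2 2 9227/10000
3 3 1783/2000
s(2y) = (1/(9227/10000) − 1)/(2) = 773/18454 ≈ 4.1888%

step 1 [1y] zero: DF = P = 9673/10000 ≈ 0.967300
step 2 [2y] bond c/1=33/400: DF=(8629/8000 − 33/400·(0.967300))/(1+33/400) = 9227/10000 ≈ 0.922700
step 3 [3y] swap r/1=217/5563: DF=(1 − 217/5563·(0.967300+0.922700))/(1+217/5563) = 1783/2000 ≈ 0.891500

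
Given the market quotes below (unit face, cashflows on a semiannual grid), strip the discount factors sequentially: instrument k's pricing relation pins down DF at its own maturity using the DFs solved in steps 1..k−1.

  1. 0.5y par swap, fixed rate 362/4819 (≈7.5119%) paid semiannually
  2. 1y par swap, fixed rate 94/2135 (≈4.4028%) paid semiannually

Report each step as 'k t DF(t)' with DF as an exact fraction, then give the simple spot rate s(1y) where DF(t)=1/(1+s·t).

1 1/2 4819/5000
2 1 9577/10000
s(1y) = (1/(9577/10000) − 1)/(1) = 423/9577 ≈ 4.4168%

step 1 [0.5y] swap r/2=181/4819: DF=(1 − 181/4819·(0))/(1+181/4819) = 4819/5000 ≈ 0.963800
step 2 [1y] swap r/2=47/2135: DF=(1 − 47/2135·(0.963800))/(1+47/2135) = 9577/10000 ≈ 0.957700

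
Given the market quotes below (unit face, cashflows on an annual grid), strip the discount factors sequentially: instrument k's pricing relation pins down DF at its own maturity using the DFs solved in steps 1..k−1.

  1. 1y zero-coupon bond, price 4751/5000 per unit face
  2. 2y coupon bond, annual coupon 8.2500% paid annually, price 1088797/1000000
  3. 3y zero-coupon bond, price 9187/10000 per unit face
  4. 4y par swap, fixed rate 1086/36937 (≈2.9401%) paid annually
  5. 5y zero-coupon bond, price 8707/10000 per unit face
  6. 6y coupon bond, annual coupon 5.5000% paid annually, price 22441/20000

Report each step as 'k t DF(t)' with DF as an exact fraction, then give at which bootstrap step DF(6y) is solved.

step 1 [1y] zero: DF = P = 4751/5000 ≈ 0.950200
step 2 [2y] bond c/1=33/400: DF=(1088797/1000000 − 33/400·(0.950200))/(1+33/400) = 4667/5000 ≈ 0.933400
step 3 [3y] zero: DF = P = 9187/10000 ≈ 0.918700
step 4 [4y] swap r/1=1086/36937: DF=(1 − 1086/36937·(0.950200+0.933400+0.918700))/(1+1086/36937) = 4457/5000 ≈ 0.891400
step 5 [5y] zero: DF = P = 8707/10000 ≈ 0.870700
step 6 [6y] bond c/1=11/200: DF=(22441/20000 − 11/200·(0.950200+0.933400+0.918700+0.891400+0.870700))/(1+11/200) = 516/625 ≈ 0.825600

1 1 4751/5000
2 2 4667/5000
3 3 9187/10000
4 4 4457/5000
5 5 8707/10000
6 6 516/625
DF(6y) is solved at step 6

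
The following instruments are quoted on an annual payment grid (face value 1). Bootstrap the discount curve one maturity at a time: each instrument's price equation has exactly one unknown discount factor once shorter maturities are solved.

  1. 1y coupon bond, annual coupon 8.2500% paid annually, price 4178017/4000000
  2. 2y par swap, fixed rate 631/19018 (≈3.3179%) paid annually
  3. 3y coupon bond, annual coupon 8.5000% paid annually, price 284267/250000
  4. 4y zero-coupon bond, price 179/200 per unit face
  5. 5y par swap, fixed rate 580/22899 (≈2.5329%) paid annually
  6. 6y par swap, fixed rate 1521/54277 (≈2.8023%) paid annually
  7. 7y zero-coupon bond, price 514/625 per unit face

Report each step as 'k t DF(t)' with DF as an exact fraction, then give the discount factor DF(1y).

step 1 [1y] bond c/1=33/400: DF=(4178017/4000000 − 33/400·(0))/(1+33/400) = 9649/10000 ≈ 0.964900
step 2 [2y] swap r/1=631/19018: DF=(1 − 631/19018·(0.964900))/(1+631/19018) = 9369/10000 ≈ 0.936900
step 3 [3y] bond c/1=17/200: DF=(284267/250000 − 17/200·(0.964900+0.936900))/(1+17/200) = 899/1000 ≈ 0.899000
step 4 [4y] zero: DF = P = 179/200 ≈ 0.895000
step 5 [5y] swap r/1=580/22899: DF=(1 − 580/22899·(0.964900+0.936900+0.899000+0.895000))/(1+580/22899) = 221/250 ≈ 0.884000
step 6 [6y] swap r/1=1521/54277: DF=(1 − 1521/54277·(0.964900+0.936900+0.899000+0.895000+0.884000))/(1+1521/54277) = 8479/10000 ≈ 0.847900
step 7 [7y] zero: DF = P = 514/625 ≈ 0.822400

1 1 9649/10000
2 2 9369/10000
3 3 899/1000
4 4 179/200
5 5 221/250
6 6 8479/10000
7 7 514/625
DF(1y) = 9649/10000 ≈ 0.964900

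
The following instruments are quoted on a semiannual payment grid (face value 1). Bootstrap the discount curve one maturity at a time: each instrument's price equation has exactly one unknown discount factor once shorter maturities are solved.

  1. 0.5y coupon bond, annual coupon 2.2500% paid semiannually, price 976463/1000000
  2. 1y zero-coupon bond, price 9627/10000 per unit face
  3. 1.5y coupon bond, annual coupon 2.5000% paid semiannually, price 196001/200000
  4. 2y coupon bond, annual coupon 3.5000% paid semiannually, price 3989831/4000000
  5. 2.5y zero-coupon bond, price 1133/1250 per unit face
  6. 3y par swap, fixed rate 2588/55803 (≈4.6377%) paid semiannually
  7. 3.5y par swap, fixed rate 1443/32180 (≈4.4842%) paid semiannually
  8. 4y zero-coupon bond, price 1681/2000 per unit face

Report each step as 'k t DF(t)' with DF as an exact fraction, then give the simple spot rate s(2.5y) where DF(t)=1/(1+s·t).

1 1/2 1207/1250
2 1 9627/10000
3 3/2 9441/10000
4 2 9309/10000
5 5/2 1133/1250
6 3 4353/5000
7 7/2 8557/10000
8 4 1681/2000
s(2.5y) = (1/(1133/1250) − 1)/(5/2) = 234/5665 ≈ 4.1306%

step 1 [0.5y] bond c/2=9/800: DF=(976463/1000000 − 9/800·(0))/(1+9/800) = 1207/1250 ≈ 0.965600
step 2 [1y] zero: DF = P = 9627/10000 ≈ 0.962700
step 3 [1.5y] bond c/2=1/80: DF=(196001/200000 − 1/80·(0.965600+0.962700))/(1+1/80) = 9441/10000 ≈ 0.944100
step 4 [2y] bond c/2=7/400: DF=(3989831/4000000 − 7/400·(0.965600+0.962700+0.944100))/(1+7/400) = 9309/10000 ≈ 0.930900
step 5 [2.5y] zero: DF = P = 1133/1250 ≈ 0.906400
step 6 [3y] swap r/2=1294/55803: DF=(1 − 1294/55803·(0.965600+0.962700+0.944100+0.930900+0.906400))/(1+1294/55803) = 4353/5000 ≈ 0.870600
step 7 [3.5y] swap r/2=1443/64360: DF=(1 − 1443/64360·(0.965600+0.962700+0.944100+0.930900+0.906400+0.870600))/(1+1443/64360) = 8557/10000 ≈ 0.855700
step 8 [4y] zero: DF = P = 1681/2000 ≈ 0.840500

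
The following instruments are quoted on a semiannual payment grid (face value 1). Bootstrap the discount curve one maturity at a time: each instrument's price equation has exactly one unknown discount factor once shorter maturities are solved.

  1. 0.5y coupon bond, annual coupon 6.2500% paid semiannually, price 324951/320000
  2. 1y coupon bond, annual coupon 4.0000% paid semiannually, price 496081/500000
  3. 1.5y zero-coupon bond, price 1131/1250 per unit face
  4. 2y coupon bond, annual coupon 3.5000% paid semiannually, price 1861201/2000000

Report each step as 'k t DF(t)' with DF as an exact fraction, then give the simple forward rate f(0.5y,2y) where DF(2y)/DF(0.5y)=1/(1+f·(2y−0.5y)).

1 1/2 9847/10000
2 1 4767/5000
3 3/2 1131/1250
4 2 8657/10000
f(0.5y,2y) = ((9847/10000)/(8657/10000) − 1)/(3/2) = 2380/25971 ≈ 9.1641%

step 1 [0.5y] bond c/2=1/32: DF=(324951/320000 − 1/32·(0))/(1+1/32) = 9847/10000 ≈ 0.984700
step 2 [1y] bond c/2=1/50: DF=(496081/500000 − 1/50·(0.984700))/(1+1/50) = 4767/5000 ≈ 0.953400
step 3 [1.5y] zero: DF = P = 1131/1250 ≈ 0.904800
step 4 [2y] bond c/2=7/400: DF=(1861201/2000000 − 7/400·(0.984700+0.953400+0.904800))/(1+7/400) = 8657/10000 ≈ 0.865700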